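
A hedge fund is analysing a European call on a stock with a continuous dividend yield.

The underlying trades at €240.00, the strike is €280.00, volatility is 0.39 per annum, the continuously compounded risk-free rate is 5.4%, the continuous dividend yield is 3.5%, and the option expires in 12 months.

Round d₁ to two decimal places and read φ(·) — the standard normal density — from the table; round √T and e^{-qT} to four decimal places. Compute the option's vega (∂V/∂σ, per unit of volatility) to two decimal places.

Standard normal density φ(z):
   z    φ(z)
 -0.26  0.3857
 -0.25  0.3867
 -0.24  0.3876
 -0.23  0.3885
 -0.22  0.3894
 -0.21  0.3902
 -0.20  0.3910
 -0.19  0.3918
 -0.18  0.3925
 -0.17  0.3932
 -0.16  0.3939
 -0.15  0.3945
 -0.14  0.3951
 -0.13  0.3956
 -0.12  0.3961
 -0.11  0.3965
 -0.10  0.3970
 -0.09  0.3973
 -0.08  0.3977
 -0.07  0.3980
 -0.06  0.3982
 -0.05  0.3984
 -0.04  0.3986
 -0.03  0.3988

σ√T = 0.39·√1 = 0.3900
ln(S/K) + (r − q + σ²/2)T = ln(240/280) + (0.054 − 0.035 + 0.39²/2)·1 = -0.1542 + 0.0950 = -0.0591
d₁ = -0.0591 / 0.3900 = -0.1515 ≈ -0.15
√T = √1 = 1.0000
φ(d₁) = φ(-0.15) = 0.3945
exp(−qT) = exp(−0.035·1) = 0.9656
vega = S·exp(−qT)·φ(d₁)·√T = 240·0.9656·0.3945·1.0000 = 91.4230

91.42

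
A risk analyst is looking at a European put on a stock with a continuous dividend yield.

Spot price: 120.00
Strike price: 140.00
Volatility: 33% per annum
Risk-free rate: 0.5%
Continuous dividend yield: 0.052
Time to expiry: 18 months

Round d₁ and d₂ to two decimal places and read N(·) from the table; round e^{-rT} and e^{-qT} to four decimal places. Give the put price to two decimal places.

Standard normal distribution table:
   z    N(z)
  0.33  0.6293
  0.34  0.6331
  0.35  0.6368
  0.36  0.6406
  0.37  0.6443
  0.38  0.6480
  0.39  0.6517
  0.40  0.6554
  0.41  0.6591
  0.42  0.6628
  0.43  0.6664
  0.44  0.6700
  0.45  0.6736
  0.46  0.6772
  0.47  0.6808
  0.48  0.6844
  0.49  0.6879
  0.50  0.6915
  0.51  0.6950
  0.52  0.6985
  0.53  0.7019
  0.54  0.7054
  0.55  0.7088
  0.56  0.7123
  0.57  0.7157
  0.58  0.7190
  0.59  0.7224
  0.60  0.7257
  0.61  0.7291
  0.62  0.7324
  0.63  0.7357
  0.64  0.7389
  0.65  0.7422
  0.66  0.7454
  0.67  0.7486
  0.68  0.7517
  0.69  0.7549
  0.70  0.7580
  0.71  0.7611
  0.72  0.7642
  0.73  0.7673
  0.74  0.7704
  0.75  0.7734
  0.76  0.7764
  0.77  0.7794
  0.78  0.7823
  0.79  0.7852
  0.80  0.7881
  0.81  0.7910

T = 1.5;  σ√T = 0.4042
d₁ = [ln(120/140) + (0.005 − 0.052 + 0.33²/2)·1.5] / 0.4042 = [-0.1542 + 0.0112] / 0.4042 = -0.3538 → -0.35
d₂ = d₁ − σ√T = -0.3538 − 0.4042 = -0.7579 → -0.76
e^(−qT) = e^(−0.052·1.5) = 0.9250;  e^(−rT) = e^(−0.005·1.5) = 0.9925
P = 140·0.9925·N(0.76) − 120·0.9250·N(0.35) = 140·0.9925·0.7764 − 120·0.9250·0.6368 = 107.8808 − 70.6848 = 37.1960

37.20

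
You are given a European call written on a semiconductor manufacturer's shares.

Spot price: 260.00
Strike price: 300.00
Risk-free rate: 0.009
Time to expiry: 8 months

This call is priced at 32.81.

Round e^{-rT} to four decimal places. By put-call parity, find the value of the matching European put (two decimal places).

71.01

e^(−rT) = e^(−0.009·0.6667) = 0.9940
Put-call parity: C − P = S − K·e^(−rT) = 260 − 300·0.9940 = 260 − 298.2000 = -38.2000
P = C − (C − P) = 32.81 − (-38.2000) = 71.0100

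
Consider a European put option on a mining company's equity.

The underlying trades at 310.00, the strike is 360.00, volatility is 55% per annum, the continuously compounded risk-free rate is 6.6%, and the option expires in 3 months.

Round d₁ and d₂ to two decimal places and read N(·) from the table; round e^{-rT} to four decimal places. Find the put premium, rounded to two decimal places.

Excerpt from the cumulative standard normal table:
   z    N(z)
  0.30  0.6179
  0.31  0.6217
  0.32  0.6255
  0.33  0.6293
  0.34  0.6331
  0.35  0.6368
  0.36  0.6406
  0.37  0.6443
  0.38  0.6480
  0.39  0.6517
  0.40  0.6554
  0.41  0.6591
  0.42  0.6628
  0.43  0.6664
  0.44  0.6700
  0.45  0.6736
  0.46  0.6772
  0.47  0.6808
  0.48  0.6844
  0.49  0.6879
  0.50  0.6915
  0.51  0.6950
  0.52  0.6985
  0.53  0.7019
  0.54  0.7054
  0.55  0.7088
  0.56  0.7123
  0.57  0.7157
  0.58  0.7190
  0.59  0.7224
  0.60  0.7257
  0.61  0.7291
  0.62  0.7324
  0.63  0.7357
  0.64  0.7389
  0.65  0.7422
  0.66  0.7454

T = 0.25;  σ√T = 0.2750
d₁ = [ln(310/360) + (0.066 + ½·0.55²)·0.25] / (σ√T) = (-0.1495 + 0.0543) / 0.2750 = -0.3463 ⇒ -0.35
d₂ = -0.3463 − 0.2750 = -0.6213 ⇒ -0.62
e^(−rT) = e^(−0.066·0.25) = 0.9836
N(−d₂) = N(0.62) = 0.7324;  N(−d₁) = N(0.35) = 0.6368
P = 360·0.9836·0.7324 − 310·0.6368 = 259.3399 − 197.4080 = 61.9319

61.93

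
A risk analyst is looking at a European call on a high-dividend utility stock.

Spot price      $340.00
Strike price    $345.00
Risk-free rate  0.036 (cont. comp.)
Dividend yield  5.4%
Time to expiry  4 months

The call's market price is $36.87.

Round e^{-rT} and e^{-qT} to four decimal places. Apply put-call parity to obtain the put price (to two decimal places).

exp(−qT) = exp(−0.054·0.3333) = 0.9822;  exp(−rT) = exp(−0.036·0.3333) = 0.9881
Put-call parity: C − P = S·e^(−qT) − K·e^(−rT) = 340·0.9822 − 345·0.9881 = 333.9480 − 340.8945 = -6.9465
P = C − (C − P) = 36.87 − (-6.9465) = 43.8165

$43.82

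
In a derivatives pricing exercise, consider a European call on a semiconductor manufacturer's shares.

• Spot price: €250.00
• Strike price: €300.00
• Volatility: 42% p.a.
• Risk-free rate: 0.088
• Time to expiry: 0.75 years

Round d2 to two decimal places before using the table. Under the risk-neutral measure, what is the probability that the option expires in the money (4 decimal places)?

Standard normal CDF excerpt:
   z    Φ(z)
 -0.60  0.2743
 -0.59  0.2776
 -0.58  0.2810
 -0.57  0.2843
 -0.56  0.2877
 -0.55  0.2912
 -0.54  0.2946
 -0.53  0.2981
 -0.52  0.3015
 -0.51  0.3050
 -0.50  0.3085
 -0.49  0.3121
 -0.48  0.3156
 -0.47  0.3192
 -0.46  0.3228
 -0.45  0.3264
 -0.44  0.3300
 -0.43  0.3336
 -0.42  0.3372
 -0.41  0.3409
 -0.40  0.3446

σ√T = 0.42 × 0.8660 = 0.3637
d₁ = [ln(250/300) + (0.088 + 0.42²/2)·0.75] / 0.3637 = [-0.1823 + 0.1321] / 0.3637 = -0.1379 → -0.14
d₂ = d₁ − σ√T = -0.1379 − 0.3637 = -0.5017 → -0.50
Risk-neutral Pr[S_T > K] = N(d₂) = N(-0.50) = 0.3085

0.3085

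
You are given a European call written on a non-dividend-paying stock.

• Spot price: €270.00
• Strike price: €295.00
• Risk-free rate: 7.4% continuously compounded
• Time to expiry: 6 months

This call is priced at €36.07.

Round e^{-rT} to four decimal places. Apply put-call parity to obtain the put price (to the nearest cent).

€50.36

e^(−rT) = e^(−0.074·0.5) = 0.9637
Put-call parity: C − P = S − K·e^(−rT) = 270 − 295·0.9637 = 270 − 284.2915 = -14.2915
P = C − (C − P) = 36.07 − (-14.2915) = 50.3615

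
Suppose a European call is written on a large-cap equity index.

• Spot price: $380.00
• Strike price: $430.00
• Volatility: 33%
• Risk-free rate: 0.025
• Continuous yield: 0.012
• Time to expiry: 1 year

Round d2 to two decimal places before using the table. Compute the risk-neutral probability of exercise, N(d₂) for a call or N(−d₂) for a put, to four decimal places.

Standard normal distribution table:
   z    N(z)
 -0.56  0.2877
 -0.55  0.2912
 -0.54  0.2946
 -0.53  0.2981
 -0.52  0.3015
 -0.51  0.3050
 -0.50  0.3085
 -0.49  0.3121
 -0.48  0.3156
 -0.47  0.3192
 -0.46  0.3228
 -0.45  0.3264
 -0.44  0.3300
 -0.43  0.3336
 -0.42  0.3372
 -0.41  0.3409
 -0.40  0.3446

σ√T = 0.33 × 1.0000 = 0.3300
ln(S/K) + (r − q + σ²/2)T = ln(380/430) + (0.025 − 0.012 + 0.33²/2)·1 = -0.1236 + 0.0675 = -0.0562
d₁ = -0.0562 / 0.3300 = -0.1702 which rounds to -0.17
d₂ = d₁ − σ√T = -0.1702 − 0.3300 = -0.5002 which rounds to -0.50
Pr(exercise) under Q = N(d₂) = 0.3085

0.3085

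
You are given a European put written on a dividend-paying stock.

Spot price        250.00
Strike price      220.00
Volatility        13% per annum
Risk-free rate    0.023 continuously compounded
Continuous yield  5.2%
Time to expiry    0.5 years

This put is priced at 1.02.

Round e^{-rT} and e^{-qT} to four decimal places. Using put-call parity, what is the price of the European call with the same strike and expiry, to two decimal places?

27.10

exp(−qT) = exp(−0.052·0.5) = 0.9743;  exp(−rT) = exp(−0.023·0.5) = 0.9886
Put-call parity: C − P = S·e^(−qT) − K·e^(−rT) = 250·0.9743 − 220·0.9886 = 243.5750 − 217.4920 = 26.0830
C = P + (C − P) = 1.02 + (26.0830) = 27.1030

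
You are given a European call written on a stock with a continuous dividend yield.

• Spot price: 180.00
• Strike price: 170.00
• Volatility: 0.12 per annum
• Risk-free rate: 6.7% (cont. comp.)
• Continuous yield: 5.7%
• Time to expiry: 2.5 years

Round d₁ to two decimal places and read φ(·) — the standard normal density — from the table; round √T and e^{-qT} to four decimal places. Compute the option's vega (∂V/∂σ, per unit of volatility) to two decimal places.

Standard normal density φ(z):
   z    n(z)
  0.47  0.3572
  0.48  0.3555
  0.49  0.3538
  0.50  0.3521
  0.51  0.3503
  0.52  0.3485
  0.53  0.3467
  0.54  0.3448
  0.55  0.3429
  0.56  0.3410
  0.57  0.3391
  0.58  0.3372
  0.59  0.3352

T = 2.5;  σ√T = 0.1897
d₁ = [ln(180/170) + (0.067 − 0.057 + 0.12²/2)·2.5] / 0.1897 = [0.0572 + 0.0430] / 0.1897 = 0.5279 → 0.53
√T = √2.5 = 1.5811
φ(d₁) = φ(0.53) = 0.3467
exp(−qT) = exp(−0.057·2.5) = 0.8672
vega = S·exp(−qT)·φ(d₁)·√T = 180·0.8672·0.3467·1.5811 = 85.5667

85.57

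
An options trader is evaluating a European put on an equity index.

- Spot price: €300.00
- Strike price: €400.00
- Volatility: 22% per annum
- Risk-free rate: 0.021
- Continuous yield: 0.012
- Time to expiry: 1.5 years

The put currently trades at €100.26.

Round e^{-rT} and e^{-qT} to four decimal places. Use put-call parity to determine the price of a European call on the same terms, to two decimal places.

e^(−qT) = e^(−0.012·1.5) = 0.9822;  e^(−rT) = e^(−0.021·1.5) = 0.9690
Put-call parity: C − P = S·e^(−qT) − K·e^(−rT) = 300·0.9822 − 400·0.9690 = 294.6600 − 387.6000 = -92.9400
C = P + (C − P) = 100.26 + (-92.9400) = 7.3200

€7.32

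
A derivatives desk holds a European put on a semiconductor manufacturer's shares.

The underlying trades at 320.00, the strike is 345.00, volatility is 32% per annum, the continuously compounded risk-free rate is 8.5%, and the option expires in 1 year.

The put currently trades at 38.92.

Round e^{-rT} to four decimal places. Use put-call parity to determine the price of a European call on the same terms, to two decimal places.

exp(−rT) = exp(−0.085·1) = 0.9185
Put-call parity: C − P = S − K·e^(−rT) = 320 − 345·0.9185 = 320 − 316.8825 = 3.1175
C = P + (C − P) = 38.92 + (3.1175) = 42.0375

42.04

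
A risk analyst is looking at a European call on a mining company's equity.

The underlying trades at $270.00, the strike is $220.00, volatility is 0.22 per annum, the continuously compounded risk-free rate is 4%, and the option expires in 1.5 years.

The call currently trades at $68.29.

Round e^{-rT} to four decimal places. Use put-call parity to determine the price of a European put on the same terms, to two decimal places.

exp(−rT) = exp(−0.04·1.5) = 0.9418
Put-call parity: C − P = S − K·e^(−rT) = 270 − 220·0.9418 = 270 − 207.1960 = 62.8040
P = C − (C − P) = 68.29 − (62.8040) = 5.4860

$5.49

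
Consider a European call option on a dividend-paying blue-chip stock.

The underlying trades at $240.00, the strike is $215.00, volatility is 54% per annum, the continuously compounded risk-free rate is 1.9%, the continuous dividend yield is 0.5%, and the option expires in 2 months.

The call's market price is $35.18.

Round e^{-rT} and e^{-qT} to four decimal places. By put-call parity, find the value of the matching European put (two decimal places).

e^(−qT) = e^(−0.005·0.1667) = 0.9992;  e^(−rT) = e^(−0.019·0.1667) = 0.9968
Put-call parity: C − P = S·e^(−qT) − K·e^(−rT) = 240·0.9992 − 215·0.9968 = 239.8080 − 214.3120 = 25.4960
P = C − (C − P) = 35.18 − (25.4960) = 9.6840

$9.68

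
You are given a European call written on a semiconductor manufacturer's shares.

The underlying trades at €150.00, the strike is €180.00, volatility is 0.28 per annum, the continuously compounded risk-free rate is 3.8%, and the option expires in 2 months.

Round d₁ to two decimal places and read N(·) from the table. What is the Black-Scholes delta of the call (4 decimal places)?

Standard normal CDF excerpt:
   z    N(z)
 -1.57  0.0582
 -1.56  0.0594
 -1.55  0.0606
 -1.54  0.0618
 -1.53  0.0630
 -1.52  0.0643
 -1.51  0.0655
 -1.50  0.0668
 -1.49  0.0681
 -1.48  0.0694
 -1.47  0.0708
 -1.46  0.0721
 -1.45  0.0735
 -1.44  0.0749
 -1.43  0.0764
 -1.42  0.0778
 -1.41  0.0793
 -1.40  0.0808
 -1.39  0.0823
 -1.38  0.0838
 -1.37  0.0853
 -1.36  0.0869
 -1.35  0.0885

σ√T = 0.28·√0.1667 = 0.1143
ln(S/K) + (r + σ²/2)T = ln(150/180) + (0.038 + 0.28²/2)·0.1667 = -0.1823 + 0.0129 = -0.1695
d₁ = -0.1695 / 0.1143 = -1.4824 which rounds to -1.48
N(d₁) = N(-1.48) = 0.0694
Δ_call = N(d₁) = 0.0694

0.0694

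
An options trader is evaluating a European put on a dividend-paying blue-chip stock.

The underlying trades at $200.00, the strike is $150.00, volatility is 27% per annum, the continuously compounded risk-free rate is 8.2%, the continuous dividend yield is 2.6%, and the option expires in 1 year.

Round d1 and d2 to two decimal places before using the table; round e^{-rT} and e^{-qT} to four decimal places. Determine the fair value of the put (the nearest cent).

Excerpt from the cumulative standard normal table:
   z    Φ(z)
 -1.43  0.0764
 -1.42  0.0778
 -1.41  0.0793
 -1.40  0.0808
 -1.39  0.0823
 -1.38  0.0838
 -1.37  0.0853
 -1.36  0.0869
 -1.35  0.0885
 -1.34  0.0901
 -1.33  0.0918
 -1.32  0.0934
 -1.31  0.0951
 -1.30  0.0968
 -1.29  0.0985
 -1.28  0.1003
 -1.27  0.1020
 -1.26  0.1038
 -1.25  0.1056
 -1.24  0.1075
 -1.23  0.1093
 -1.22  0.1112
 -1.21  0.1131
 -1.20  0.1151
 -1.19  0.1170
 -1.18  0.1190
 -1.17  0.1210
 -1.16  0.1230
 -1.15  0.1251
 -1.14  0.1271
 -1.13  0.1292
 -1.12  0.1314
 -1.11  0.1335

$2.11

σ√T = 0.27 × 1.0000 = 0.2700
d₁ = [ln(200/150) + (0.082 − 0.026 + 0.27²/2)·1] / 0.2700 = [0.2877 + 0.0925] / 0.2700 = 1.4079 which rounds to 1.41
d₂ = d₁ − σ√T = 1.4079 − 0.2700 = 1.1379 which rounds to 1.14
exp(−qT) = exp(−0.026·1) = 0.9743;  exp(−rT) = exp(−0.082·1) = 0.9213
N(−d₂) = N(-1.14) = 0.1271;  N(−d₁) = N(-1.41) = 0.0793
P = 150·0.9213·0.1271 − 200·0.9743·0.0793 = 17.5646 − 15.4524 = 2.1122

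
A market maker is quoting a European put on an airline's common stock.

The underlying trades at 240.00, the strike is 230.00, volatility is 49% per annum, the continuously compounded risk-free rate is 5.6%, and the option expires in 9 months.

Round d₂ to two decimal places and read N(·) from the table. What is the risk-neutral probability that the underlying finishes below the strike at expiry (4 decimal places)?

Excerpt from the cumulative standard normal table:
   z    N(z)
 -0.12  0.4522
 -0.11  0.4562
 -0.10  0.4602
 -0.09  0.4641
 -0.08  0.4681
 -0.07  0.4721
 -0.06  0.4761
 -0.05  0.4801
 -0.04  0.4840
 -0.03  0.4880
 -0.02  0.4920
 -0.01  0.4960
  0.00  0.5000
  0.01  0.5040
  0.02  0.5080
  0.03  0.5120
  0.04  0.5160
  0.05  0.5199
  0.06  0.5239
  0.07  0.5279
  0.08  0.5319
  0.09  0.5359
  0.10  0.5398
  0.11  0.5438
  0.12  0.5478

0.5040

T = 0.75;  σ√T = 0.4244
d₁ = [ln(240/230) + (0.056 + ½·0.49²)·0.75] / (σ√T) = (0.0426 + 0.1320) / 0.4244 = 0.4114 ⇒ 0.41
d₂ = 0.4114 − 0.4244 = -0.0129 ⇒ -0.01
Risk-neutral Pr[S_T < K] = N(−d₂) = N(0.01) = 0.5040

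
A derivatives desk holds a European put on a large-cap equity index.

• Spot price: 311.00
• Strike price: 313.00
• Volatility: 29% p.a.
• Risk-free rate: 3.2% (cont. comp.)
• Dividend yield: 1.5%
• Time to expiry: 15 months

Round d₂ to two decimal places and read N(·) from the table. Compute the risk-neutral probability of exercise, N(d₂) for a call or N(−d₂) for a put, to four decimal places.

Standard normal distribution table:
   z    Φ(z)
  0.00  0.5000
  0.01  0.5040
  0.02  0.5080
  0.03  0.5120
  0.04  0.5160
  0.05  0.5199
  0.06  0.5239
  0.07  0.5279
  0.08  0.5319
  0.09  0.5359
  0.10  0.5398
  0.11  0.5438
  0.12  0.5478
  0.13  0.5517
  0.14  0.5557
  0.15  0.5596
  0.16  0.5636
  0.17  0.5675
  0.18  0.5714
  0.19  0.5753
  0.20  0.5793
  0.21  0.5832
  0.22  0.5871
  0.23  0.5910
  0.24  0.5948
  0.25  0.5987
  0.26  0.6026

σ√T = 0.29·√1.25 = 0.3242
d₁ = [ln(311/313) + (0.032 − 0.015 + ½·0.29²)·1.25] / (σ√T) = (-0.0064 + 0.0738) / 0.3242 = 0.2079 which rounds to 0.21
d₂ = 0.2079 − 0.3242 = -0.1163 which rounds to -0.12
Risk-neutral Pr[S_T < K] = N(−d₂) = N(0.12) = 0.5478

0.5478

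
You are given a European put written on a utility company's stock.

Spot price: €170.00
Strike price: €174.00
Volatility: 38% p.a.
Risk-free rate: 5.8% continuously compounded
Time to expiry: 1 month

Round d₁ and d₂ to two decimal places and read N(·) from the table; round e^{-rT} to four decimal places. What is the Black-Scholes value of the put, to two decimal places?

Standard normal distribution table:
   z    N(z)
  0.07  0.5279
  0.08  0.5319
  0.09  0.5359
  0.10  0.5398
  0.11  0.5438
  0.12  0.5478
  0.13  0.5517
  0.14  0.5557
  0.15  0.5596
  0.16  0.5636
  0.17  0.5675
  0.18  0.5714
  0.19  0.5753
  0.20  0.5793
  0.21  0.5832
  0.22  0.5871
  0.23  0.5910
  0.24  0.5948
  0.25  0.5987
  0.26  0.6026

T = 0.08333;  σ√T = 0.1097
ln(S/K) + (r + σ²/2)T = ln(170/174) + (0.058 + 0.38²/2)·0.08333 = -0.0233 + 0.0109 = -0.0124
d₁ = -0.0124 / 0.1097 = -0.1131 ⇒ -0.11
d₂ = d₁ − σ√T = -0.1131 − 0.1097 = -0.2228 ⇒ -0.22
e^(−rT) = e^(−0.058·0.08333) = 0.9952
N(−d₂) = N(0.22) = 0.5871;  N(−d₁) = N(0.11) = 0.5438
P = 174·0.9952·0.5871 − 170·0.5438 = 101.6651 − 92.4460 = 9.2191

€9.22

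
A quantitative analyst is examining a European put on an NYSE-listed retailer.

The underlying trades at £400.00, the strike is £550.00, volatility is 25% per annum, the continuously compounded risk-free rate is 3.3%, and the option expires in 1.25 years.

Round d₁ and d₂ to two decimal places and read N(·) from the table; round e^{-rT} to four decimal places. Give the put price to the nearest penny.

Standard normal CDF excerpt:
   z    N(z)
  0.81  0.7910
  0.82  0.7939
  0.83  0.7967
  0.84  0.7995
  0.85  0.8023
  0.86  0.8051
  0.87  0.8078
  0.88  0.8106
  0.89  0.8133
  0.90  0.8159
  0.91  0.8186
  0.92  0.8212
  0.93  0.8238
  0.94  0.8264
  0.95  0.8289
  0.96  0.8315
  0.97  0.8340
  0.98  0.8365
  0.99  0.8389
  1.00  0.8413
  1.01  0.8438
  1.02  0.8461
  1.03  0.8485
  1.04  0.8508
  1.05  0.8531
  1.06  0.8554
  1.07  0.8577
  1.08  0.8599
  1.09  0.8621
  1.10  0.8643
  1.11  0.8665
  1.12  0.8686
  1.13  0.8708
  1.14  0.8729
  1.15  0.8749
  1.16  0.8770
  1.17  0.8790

£138.67

σ√T = 0.25·√1.25 = 0.2795
d₁ = [ln(400/550) + (0.033 + 0.25²/2)·1.25] / 0.2795 = [-0.3185 + 0.0803] / 0.2795 = -0.8520 ≈ -0.85
d₂ = d₁ − σ√T = -0.8520 − 0.2795 = -1.1315 ≈ -1.13
e^(−rT) = e^(−0.033·1.25) = 0.9596
P = 550·0.9596·N(1.13) − 400·N(0.85) = 550·0.9596·0.8708 − 400·0.8023 = 459.5908 − 320.9200 = 138.6708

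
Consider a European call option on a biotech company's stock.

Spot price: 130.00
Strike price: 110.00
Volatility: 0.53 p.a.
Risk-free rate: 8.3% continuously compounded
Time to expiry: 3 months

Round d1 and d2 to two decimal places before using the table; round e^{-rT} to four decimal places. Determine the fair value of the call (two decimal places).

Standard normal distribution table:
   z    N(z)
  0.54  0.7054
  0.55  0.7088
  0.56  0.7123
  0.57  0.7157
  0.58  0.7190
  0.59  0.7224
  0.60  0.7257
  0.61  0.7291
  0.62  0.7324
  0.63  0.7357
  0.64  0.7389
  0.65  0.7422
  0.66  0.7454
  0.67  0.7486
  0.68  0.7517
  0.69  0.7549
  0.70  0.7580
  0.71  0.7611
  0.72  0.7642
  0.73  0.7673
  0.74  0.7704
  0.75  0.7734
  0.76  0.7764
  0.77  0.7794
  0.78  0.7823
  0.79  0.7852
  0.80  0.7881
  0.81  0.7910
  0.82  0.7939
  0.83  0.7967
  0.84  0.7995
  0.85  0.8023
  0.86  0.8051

26.47

σ√T = 0.53·√0.25 = 0.2650
ln(S/K) + (r + σ²/2)T = ln(130/110) + (0.083 + 0.53²/2)·0.25 = 0.1671 + 0.0559 = 0.2229
d₁ = 0.2229 / 0.2650 = 0.8412 which rounds to 0.84
d₂ = d₁ − σ√T = 0.8412 − 0.2650 = 0.5762 which rounds to 0.58
exp(−rT) = exp(−0.083·0.25) = 0.9795
C = 130·N(0.84) − 110·0.9795·N(0.58) = 130·0.7995 − 110·0.9795·0.7190 = 103.9350 − 77.4687 = 26.4663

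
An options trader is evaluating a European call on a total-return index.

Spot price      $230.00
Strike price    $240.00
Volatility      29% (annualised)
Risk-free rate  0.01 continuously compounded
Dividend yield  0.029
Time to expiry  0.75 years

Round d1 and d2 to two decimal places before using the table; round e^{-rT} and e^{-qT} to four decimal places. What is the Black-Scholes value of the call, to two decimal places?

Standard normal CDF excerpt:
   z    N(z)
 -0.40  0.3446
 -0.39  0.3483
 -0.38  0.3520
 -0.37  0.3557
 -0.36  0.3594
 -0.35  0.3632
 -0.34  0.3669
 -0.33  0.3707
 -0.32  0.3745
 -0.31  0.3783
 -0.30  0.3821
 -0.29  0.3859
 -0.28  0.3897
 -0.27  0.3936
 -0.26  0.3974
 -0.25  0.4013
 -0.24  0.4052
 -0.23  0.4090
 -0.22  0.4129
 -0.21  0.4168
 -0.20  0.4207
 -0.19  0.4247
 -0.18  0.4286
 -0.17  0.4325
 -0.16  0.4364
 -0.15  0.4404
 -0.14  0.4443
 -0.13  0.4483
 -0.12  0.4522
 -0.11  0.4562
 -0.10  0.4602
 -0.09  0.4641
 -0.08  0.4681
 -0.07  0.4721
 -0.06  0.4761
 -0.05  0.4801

$17.06

σ√T = 0.29 × 0.8660 = 0.2511
d₁ = [ln(230/240) + (0.01 − 0.029 + 0.29²/2)·0.75] / 0.2511 = [-0.0426 + 0.0173] / 0.2511 = -0.1006 ≈ -0.10
d₂ = d₁ − σ√T = -0.1006 − 0.2511 = -0.3518 ≈ -0.35
exp(−qT) = exp(−0.029·0.75) = 0.9785;  exp(−rT) = exp(−0.01·0.75) = 0.9925
N(d₁) = N(-0.10) = 0.4602;  N(d₂) = N(-0.35) = 0.3632
C = 230·0.9785·0.4602 − 240·0.9925·0.3632 = 103.5703 − 86.5142 = 17.0561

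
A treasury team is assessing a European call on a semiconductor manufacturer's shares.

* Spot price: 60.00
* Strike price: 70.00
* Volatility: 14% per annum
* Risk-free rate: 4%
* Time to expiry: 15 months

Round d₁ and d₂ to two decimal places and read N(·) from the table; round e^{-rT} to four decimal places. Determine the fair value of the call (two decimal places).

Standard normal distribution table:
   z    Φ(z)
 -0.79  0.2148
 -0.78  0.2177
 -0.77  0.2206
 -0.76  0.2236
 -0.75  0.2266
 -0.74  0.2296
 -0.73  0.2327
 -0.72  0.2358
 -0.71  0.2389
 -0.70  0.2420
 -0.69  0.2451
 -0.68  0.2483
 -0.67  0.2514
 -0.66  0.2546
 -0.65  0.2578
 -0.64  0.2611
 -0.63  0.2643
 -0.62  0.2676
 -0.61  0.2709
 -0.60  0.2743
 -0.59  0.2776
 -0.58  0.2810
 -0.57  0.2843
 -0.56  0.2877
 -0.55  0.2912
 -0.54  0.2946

1.37

σ√T = 0.14·√1.25 = 0.1565
ln(S/K) + (r + σ²/2)T = ln(60/70) + (0.04 + 0.14²/2)·1.25 = -0.1542 + 0.0623 = -0.0919
d₁ = -0.0919 / 0.1565 = -0.5871 ⇒ -0.59
d₂ = d₁ − σ√T = -0.5871 − 0.1565 = -0.7437 ⇒ -0.74
exp(−rT) = exp(−0.04·1.25) = 0.9512
N(d₁) = N(-0.59) = 0.2776;  N(d₂) = N(-0.74) = 0.2296
C = 60·0.2776 − 70·0.9512·0.2296 = 16.6560 − 15.2877 = 1.3683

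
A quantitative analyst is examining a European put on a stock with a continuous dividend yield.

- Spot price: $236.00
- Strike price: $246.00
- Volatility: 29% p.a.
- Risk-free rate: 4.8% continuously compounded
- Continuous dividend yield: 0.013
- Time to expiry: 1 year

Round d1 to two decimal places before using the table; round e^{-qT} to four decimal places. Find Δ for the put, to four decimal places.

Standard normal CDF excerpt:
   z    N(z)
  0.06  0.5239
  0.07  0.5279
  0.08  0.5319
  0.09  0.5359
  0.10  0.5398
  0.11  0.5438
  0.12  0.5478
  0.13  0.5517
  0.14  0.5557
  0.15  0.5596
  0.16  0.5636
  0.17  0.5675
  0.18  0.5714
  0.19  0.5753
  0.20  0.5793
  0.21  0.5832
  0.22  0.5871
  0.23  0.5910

σ√T = 0.29 × 1.0000 = 0.2900
d₁ = [ln(236/246) + (0.048 − 0.013 + 0.29²/2)·1] / 0.2900 = [-0.0415 + 0.0771] / 0.2900 = 0.1226 ≈ 0.12
N(d₁) = N(0.12) = 0.5478
Δ_put = e^(−qT)·(N(d₁) − 1) = 0.9871·(0.5478 − 1) = -0.4464

-0.4464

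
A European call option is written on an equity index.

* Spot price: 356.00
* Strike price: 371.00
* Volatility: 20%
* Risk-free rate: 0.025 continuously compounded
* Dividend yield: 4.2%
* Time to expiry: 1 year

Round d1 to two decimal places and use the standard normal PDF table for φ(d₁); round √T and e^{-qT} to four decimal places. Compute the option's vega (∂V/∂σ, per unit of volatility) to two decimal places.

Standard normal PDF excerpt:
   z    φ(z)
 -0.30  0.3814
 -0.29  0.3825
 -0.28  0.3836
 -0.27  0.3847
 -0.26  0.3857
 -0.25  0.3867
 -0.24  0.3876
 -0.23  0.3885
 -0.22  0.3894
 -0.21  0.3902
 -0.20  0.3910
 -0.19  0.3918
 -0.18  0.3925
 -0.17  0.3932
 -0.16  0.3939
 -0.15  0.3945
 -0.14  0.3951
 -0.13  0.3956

133.75

σ√T = 0.2 × 1.0000 = 0.2000
d₁ = [ln(356/371) + (0.025 − 0.042 + 0.2²/2)·1] / 0.2000 = [-0.0413 + 0.0030] / 0.2000 = -0.1914 → -0.19
√T = √1 = 1.0000
φ(d₁) = φ(-0.19) = 0.3918
exp(−qT) = exp(−0.042·1) = 0.9589
vega = S·exp(−qT)·φ(d₁)·√T = 356·0.9589·0.3918·1.0000 = 133.7481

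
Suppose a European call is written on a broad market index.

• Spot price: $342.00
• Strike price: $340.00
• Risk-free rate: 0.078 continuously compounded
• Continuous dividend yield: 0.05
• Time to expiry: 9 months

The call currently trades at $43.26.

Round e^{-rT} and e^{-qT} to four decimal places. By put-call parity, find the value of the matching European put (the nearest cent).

exp(−qT) = exp(−0.05·0.75) = 0.9632;  exp(−rT) = exp(−0.078·0.75) = 0.9432
Put-call parity: C − P = S·e^(−qT) − K·e^(−rT) = 342·0.9632 − 340·0.9432 = 329.4144 − 320.6880 = 8.7264
P = C − (C − P) = 43.26 − (8.7264) = 34.5336

$34.53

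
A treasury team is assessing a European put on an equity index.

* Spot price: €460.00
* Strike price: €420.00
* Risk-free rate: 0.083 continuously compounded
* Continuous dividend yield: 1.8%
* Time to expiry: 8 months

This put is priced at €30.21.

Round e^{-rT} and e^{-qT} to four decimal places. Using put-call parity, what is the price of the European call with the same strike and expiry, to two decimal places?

e^(−qT) = e^(−0.018·0.6667) = 0.9881;  e^(−rT) = e^(−0.083·0.6667) = 0.9462
Put-call parity: C − P = S·e^(−qT) − K·e^(−rT) = 460·0.9881 − 420·0.9462 = 454.5260 − 397.4040 = 57.1220
C = P + (C − P) = 30.21 + (57.1220) = 87.3320

€87.33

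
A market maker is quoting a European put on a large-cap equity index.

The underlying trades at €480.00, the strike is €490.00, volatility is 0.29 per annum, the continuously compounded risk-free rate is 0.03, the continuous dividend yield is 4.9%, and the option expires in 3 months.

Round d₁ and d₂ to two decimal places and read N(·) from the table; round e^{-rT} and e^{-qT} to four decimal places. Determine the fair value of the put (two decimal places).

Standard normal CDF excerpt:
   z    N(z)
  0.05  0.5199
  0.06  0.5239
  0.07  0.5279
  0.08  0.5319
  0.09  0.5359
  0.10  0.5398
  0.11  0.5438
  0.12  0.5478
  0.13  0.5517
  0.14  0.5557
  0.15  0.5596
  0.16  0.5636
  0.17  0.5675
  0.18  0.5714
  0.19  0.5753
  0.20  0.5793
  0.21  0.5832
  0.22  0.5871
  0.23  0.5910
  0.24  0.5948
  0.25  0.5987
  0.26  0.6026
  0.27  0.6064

σ√T = 0.29 × 0.5000 = 0.1450
d₁ = [ln(480/490) + (0.03 − 0.049 + 0.29²/2)·0.25] / 0.1450 = [-0.0206 + 0.0058] / 0.1450 = -0.1025 → -0.10
d₂ = d₁ − σ√T = -0.1025 − 0.1450 = -0.2475 → -0.25
e^(−qT) = e^(−0.049·0.25) = 0.9878;  e^(−rT) = e^(−0.03·0.25) = 0.9925
N(−d₂) = N(0.25) = 0.5987;  N(−d₁) = N(0.10) = 0.5398
P = 490·0.9925·0.5987 − 480·0.9878·0.5398 = 291.1628 − 255.9429 = 35.2198

€35.22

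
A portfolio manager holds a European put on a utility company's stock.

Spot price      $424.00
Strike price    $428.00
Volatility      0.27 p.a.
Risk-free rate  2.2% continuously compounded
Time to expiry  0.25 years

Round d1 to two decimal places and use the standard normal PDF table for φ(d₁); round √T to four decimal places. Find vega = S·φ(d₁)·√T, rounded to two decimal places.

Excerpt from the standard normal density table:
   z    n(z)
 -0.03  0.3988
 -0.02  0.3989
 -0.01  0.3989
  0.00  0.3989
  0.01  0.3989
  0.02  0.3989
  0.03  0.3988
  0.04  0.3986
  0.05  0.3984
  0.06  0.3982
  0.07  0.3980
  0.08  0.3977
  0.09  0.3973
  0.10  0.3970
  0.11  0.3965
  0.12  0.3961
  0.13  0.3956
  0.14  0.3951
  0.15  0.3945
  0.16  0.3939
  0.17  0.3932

84.50

T = 0.25;  σ√T = 0.1350
d₁ = [ln(424/428) + (0.022 + ½·0.27²)·0.25] / (σ√T) = (-0.0094 + 0.0146) / 0.1350 = 0.0387 → 0.04
√T = √0.25 = 0.5000
φ(d₁) = φ(0.04) = 0.3986
vega = S·φ(d₁)·√T = 424·0.3986·0.5000 = 84.5032
(The call has the same vega.)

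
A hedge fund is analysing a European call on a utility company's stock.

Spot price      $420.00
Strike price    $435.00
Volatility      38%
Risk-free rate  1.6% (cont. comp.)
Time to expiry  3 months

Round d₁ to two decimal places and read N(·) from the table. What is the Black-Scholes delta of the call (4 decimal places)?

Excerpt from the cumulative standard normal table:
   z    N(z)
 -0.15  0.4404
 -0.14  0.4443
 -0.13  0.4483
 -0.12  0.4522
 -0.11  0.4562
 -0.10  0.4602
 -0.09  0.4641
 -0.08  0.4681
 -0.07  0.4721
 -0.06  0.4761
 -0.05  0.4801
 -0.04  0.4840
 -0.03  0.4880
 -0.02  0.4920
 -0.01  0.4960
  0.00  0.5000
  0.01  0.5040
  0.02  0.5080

0.4721

σ√T = 0.38 × 0.5000 = 0.1900
d₁ = [ln(420/435) + (0.016 + 0.38²/2)·0.25] / 0.1900 = [-0.0351 + 0.0221] / 0.1900 = -0.0686 ≈ -0.07
N(d₁) = N(-0.07) = 0.4721
Δ_call = N(d₁) = 0.4721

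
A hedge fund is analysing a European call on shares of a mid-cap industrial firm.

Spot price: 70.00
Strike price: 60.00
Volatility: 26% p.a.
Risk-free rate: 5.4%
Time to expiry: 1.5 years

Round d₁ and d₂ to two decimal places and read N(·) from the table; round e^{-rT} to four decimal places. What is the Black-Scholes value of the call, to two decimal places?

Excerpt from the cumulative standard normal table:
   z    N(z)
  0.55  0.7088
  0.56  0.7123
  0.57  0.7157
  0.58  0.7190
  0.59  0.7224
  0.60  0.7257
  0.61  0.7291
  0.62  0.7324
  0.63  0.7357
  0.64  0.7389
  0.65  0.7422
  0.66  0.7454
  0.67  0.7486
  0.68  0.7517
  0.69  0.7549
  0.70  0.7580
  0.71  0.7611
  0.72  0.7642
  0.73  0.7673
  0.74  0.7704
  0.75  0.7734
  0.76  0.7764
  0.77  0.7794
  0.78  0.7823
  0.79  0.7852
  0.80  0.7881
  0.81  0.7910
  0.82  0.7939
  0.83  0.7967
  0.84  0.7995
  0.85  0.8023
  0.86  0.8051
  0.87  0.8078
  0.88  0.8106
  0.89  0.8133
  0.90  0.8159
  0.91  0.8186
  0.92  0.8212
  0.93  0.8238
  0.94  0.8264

17.33

T = 1.5;  σ√T = 0.3184
ln(S/K) + (r + σ²/2)T = ln(70/60) + (0.054 + 0.26²/2)·1.5 = 0.1542 + 0.1317 = 0.2859
d₁ = 0.2859 / 0.3184 = 0.8977 ⇒ 0.90
d₂ = d₁ − σ√T = 0.8977 − 0.3184 = 0.5792 ⇒ 0.58
exp(−rT) = exp(−0.054·1.5) = 0.9222
N(d₁) = N(0.90) = 0.8159;  N(d₂) = N(0.58) = 0.7190
C = 70·0.8159 − 60·0.9222·0.7190 = 57.1130 − 39.7837 = 17.3293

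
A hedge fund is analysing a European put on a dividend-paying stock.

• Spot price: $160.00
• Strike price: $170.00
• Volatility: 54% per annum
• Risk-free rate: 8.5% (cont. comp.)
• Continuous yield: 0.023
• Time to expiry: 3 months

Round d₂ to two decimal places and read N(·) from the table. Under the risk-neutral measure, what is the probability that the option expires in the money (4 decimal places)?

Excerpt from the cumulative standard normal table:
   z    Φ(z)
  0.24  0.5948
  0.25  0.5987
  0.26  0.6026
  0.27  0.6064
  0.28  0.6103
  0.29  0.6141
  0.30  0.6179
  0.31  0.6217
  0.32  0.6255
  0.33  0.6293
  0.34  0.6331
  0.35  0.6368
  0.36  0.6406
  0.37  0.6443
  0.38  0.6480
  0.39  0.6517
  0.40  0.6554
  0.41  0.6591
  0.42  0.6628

T = 0.25;  σ√T = 0.2700
d₁ = [ln(160/170) + (0.085 − 0.023 + ½·0.54²)·0.25] / (σ√T) = (-0.0606 + 0.0520) / 0.2700 = -0.0321 ⇒ -0.03
d₂ = -0.0321 − 0.2700 = -0.3021 ⇒ -0.30
Risk-neutral Pr[S_T < K] = N(−d₂) = N(0.30) = 0.6179

0.6179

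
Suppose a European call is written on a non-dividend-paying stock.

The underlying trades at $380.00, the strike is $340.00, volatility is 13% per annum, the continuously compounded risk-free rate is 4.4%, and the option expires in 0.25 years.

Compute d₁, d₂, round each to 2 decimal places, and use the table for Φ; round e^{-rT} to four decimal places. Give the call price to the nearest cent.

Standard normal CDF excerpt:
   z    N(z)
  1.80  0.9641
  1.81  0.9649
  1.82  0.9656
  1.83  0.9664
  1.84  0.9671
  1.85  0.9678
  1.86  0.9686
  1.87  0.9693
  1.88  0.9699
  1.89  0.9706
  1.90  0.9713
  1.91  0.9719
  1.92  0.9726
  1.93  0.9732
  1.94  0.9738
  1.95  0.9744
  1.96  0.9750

$43.86

T = 0.25;  σ√T = 0.0650
ln(S/K) + (r + σ²/2)T = ln(380/340) + (0.044 + 0.13²/2)·0.25 = 0.1112 + 0.0131 = 0.1243
d₁ = 0.1243 / 0.0650 = 1.9129 ⇒ 1.91
d₂ = d₁ − σ√T = 1.9129 − 0.0650 = 1.8479 ⇒ 1.85
exp(−rT) = exp(−0.044·0.25) = 0.9891
N(d₁) = N(1.91) = 0.9719;  N(d₂) = N(1.85) = 0.9678
C = 380·0.9719 − 340·0.9891·0.9678 = 369.3220 − 325.4653 = 43.8567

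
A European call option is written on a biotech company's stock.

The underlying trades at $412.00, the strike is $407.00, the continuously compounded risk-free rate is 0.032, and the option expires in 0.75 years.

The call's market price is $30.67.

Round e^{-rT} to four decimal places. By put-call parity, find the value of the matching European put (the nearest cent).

$16.02

e^(−rT) = e^(−0.032·0.75) = 0.9763
Put-call parity: C − P = S − K·e^(−rT) = 412 − 407·0.9763 = 412 − 397.3541 = 14.6459
P = C − (C − P) = 30.67 − (14.6459) = 16.0241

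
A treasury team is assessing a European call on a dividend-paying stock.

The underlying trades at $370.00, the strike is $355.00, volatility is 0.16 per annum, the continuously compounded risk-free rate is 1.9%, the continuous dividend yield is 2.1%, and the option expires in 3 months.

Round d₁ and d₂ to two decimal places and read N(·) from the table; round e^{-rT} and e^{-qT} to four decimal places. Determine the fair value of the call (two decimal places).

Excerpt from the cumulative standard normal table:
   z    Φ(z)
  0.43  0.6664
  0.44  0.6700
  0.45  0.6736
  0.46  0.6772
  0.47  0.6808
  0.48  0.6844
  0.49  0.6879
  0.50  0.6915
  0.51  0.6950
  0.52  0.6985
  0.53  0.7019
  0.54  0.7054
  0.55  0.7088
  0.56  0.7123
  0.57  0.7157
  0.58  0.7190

σ√T = 0.16·√0.25 = 0.0800
d₁ = [ln(370/355) + (0.019 − 0.021 + ½·0.16²)·0.25] / (σ√T) = (0.0414 + 0.0027) / 0.0800 = 0.5511 ⇒ 0.55
d₂ = 0.5511 − 0.0800 = 0.4711 ⇒ 0.47
e^(−qT) = e^(−0.021·0.25) = 0.9948;  e^(−rT) = e^(−0.019·0.25) = 0.9953
C = 370·0.9948·N(0.55) − 355·0.9953·N(0.47) = 370·0.9948·0.7088 − 355·0.9953·0.6808 = 260.8923 − 240.5481 = 20.3442

$20.34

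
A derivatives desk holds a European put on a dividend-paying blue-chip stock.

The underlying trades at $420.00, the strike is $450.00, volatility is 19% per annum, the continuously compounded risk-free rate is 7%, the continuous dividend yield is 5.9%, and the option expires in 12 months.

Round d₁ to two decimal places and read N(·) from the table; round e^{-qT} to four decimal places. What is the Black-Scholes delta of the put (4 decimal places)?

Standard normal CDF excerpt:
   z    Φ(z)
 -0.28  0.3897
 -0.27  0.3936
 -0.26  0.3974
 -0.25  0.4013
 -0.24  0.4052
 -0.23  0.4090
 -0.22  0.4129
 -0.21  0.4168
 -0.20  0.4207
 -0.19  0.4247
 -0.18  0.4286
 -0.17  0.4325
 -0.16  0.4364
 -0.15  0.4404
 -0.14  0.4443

σ√T = 0.19·√1 = 0.1900
d₁ = [ln(420/450) + (0.07 − 0.059 + ½·0.19²)·1] / (σ√T) = (-0.0690 + 0.0291) / 0.1900 = -0.2102 ≈ -0.21
N(d₁) = N(-0.21) = 0.4168
Δ_put = exp(−qT)·(N(d₁) − 1) = 0.9427·(0.4168 − 1) = -0.5498

-0.5498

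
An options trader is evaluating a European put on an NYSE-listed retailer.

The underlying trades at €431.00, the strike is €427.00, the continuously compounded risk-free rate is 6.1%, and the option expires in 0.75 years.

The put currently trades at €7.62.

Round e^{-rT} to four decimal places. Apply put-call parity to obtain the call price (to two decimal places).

€30.71

e^(−rT) = e^(−0.061·0.75) = 0.9553
Put-call parity: C − P = S − K·e^(−rT) = 431 − 427·0.9553 = 431 − 407.9131 = 23.0869
C = P + (C − P) = 7.62 + (23.0869) = 30.7069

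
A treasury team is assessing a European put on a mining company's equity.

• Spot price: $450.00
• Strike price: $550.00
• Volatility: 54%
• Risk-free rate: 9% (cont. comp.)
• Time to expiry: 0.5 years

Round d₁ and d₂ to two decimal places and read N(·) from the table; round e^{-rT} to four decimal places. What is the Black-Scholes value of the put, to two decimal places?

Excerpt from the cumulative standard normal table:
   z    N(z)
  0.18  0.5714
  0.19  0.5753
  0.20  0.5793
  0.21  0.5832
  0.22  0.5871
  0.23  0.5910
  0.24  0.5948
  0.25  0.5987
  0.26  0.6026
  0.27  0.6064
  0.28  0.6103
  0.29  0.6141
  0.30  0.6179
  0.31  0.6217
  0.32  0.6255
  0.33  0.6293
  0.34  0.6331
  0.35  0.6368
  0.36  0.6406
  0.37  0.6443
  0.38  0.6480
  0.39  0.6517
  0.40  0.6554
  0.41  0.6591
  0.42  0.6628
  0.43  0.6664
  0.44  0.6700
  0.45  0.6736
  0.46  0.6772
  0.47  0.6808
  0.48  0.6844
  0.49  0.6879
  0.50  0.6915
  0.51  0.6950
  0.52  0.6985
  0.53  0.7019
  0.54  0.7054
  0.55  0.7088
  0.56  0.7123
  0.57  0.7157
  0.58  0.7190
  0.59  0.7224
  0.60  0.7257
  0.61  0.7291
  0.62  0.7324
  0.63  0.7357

T = 0.5;  σ√T = 0.3818
d₁ = [ln(450/550) + (0.09 + ½·0.54²)·0.5] / (σ√T) = (-0.2007 + 0.1179) / 0.3818 = -0.2168 ⇒ -0.22
d₂ = -0.2168 − 0.3818 = -0.5986 ⇒ -0.60
exp(−rT) = exp(−0.09·0.5) = 0.9560
N(−d₂) = N(0.60) = 0.7257;  N(−d₁) = N(0.22) = 0.5871
P = 550·0.9560·0.7257 − 450·0.5871 = 381.5731 − 264.1950 = 117.3781

$117.38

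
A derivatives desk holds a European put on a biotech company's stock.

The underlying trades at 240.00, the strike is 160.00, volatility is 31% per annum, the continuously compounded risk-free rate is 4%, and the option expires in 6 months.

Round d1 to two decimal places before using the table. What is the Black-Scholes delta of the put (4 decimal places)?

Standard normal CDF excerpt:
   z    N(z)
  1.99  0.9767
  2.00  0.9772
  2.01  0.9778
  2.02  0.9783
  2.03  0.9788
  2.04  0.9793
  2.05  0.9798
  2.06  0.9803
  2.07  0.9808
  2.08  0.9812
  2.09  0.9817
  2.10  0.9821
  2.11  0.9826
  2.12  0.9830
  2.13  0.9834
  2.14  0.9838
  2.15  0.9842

-0.0202

T = 0.5;  σ√T = 0.2192
d₁ = [ln(240/160) + (0.04 + 0.31²/2)·0.5] / 0.2192 = [0.4055 + 0.0440] / 0.2192 = 2.0506 ≈ 2.05
N(d₁) = N(2.05) = 0.9798
Δ_put = N(d₁) − 1 = 0.9798 − 1 = -0.0202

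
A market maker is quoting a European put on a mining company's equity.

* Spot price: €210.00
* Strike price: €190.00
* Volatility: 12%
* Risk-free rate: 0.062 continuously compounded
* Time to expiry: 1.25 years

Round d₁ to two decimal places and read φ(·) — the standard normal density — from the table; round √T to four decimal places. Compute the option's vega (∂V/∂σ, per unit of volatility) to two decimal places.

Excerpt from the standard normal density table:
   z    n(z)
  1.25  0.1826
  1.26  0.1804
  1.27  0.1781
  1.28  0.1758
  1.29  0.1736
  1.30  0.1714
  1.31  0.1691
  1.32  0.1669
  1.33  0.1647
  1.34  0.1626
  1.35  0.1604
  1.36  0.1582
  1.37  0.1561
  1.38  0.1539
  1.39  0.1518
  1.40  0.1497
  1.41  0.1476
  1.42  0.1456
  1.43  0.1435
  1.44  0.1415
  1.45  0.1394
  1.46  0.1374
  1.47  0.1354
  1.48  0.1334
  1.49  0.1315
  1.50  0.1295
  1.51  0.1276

35.64

σ√T = 0.12·√1.25 = 0.1342
d₁ = [ln(210/190) + (0.062 + ½·0.12²)·1.25] / (σ√T) = (0.1001 + 0.0865) / 0.1342 = 1.3907 which rounds to 1.39
√T = √1.25 = 1.1180
φ(d₁) = φ(1.39) = 0.1518
vega = S·φ(d₁)·√T = 210·0.1518·1.1180 = 35.6396
(Vega is the same for a European call and put with the same parameters.)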